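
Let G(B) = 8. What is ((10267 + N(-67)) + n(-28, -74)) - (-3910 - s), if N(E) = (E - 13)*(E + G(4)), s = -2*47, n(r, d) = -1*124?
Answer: 18679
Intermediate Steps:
n(r, d) = -124
s = -94
N(E) = (-13 + E)*(8 + E) (N(E) = (E - 13)*(E + 8) = (-13 + E)*(8 + E))
((10267 + N(-67)) + n(-28, -74)) - (-3910 - s) = ((10267 + (-104 + (-67)**2 - 5*(-67))) - 124) - (-3910 - 1*(-94)) = ((10267 + (-104 + 4489 + 335)) - 124) - (-3910 + 94) = ((10267 + 4720) - 124) - 1*(-3816) = (14987 - 124) + 3816 = 14863 + 3816 = 18679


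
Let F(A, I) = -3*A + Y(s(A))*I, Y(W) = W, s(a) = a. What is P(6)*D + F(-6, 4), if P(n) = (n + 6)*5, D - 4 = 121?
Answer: 7494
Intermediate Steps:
D = 125 (D = 4 + 121 = 125)
F(A, I) = -3*A + A*I
P(n) = 30 + 5*n (P(n) = (6 + n)*5 = 30 + 5*n)
P(6)*D + F(-6, 4) = (30 + 5*6)*125 - 6*(-3 + 4) = (30 + 30)*125 - 6*1 = 60*125 - 6 = 7500 - 6 = 7494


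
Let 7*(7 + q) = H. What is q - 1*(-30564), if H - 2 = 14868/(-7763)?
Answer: 237214085/7763 ≈ 30557.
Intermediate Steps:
H = 94/1109 (H = 2 + 14868/(-7763) = 2 + 14868*(-1/7763) = 2 - 2124/1109 = 94/1109 ≈ 0.084761)
q = -54247/7763 (q = -7 + (1/7)*(94/1109) = -7 + 94/7763 = -54247/7763 ≈ -6.9879)
q - 1*(-30564) = -54247/7763 - 1*(-30564) = -54247/7763 + 30564 = 237214085/7763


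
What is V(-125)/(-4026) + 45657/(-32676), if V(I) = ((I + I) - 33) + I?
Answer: -9471293/7308532 ≈ -1.2959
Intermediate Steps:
V(I) = -33 + 3*I (V(I) = (2*I - 33) + I = (-33 + 2*I) + I = -33 + 3*I)
V(-125)/(-4026) + 45657/(-32676) = (-33 + 3*(-125))/(-4026) + 45657/(-32676) = (-33 - 375)*(-1/4026) + 45657*(-1/32676) = -408*(-1/4026) - 15219/10892 = 68/671 - 15219/10892 = -9471293/7308532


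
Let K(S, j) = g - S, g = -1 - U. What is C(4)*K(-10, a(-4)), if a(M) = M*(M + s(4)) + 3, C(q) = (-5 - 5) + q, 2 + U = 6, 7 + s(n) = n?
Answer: -30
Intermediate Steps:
s(n) = -7 + n
U = 4 (U = -2 + 6 = 4)
C(q) = -10 + q
g = -5 (g = -1 - 1*4 = -1 - 4 = -5)
a(M) = 3 + M*(-3 + M) (a(M) = M*(M + (-7 + 4)) + 3 = M*(M - 3) + 3 = M*(-3 + M) + 3 = 3 + M*(-3 + M))
K(S, j) = -5 - S
C(4)*K(-10, a(-4)) = (-10 + 4)*(-5 - 1*(-10)) = -6*(-5 + 10) = -6*5 = -30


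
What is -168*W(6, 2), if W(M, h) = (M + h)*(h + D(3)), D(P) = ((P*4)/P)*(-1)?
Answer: 2688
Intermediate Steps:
D(P) = -4 (D(P) = ((4*P)/P)*(-1) = 4*(-1) = -4)
W(M, h) = (-4 + h)*(M + h) (W(M, h) = (M + h)*(h - 4) = (M + h)*(-4 + h) = (-4 + h)*(M + h))
-168*W(6, 2) = -168*(2² - 4*6 - 4*2 + 6*2) = -168*(4 - 24 - 8 + 12) = -168*(-16) = 2688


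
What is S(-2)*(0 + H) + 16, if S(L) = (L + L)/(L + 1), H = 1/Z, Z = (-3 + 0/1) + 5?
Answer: 18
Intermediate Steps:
Z = 2 (Z = (-3 + 0*1) + 5 = (-3 + 0) + 5 = -3 + 5 = 2)
H = ½ (H = 1/2 = ½ ≈ 0.50000)
S(L) = 2*L/(1 + L) (S(L) = (2*L)/(1 + L) = 2*L/(1 + L))
S(-2)*(0 + H) + 16 = (2*(-2)/(1 - 2))*(0 + ½) + 16 = (2*(-2)/(-1))*(½) + 16 = (2*(-2)*(-1))*(½) + 16 = 4*(½) + 16 = 2 + 16 = 18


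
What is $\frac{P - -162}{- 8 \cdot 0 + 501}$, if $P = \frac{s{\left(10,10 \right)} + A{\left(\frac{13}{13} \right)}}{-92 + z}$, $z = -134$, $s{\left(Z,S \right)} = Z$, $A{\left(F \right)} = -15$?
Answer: $\frac{36617}{113226} \approx 0.3234$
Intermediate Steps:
$P = \frac{5}{226}$ ($P = \frac{10 - 15}{-92 - 134} = - \frac{5}{-226} = \left(-5\right) \left(- \frac{1}{226}\right) = \frac{5}{226} \approx 0.022124$)
$\frac{P - -162}{- 8 \cdot 0 + 501} = \frac{\frac{5}{226} - -162}{- 8 \cdot 0 + 501} = \frac{\frac{5}{226} + 162}{\left(-1\right) 0 + 501} = \frac{36617}{226 \left(0 + 501\right)} = \frac{36617}{226 \cdot 501} = \frac{36617}{226} \cdot \frac{1}{501} = \frac{36617}{113226}$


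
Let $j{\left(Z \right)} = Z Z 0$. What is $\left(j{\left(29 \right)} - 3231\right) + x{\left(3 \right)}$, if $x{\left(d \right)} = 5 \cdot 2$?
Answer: $-3221$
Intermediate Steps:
$x{\left(d \right)} = 10$
$j{\left(Z \right)} = 0$ ($j{\left(Z \right)} = Z 0 = 0$)
$\left(j{\left(29 \right)} - 3231\right) + x{\left(3 \right)} = \left(0 - 3231\right) + 10 = -3231 + 10 = -3221$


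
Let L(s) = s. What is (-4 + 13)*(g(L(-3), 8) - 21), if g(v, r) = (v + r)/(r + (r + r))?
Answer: -1497/8 ≈ -187.13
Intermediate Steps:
g(v, r) = (r + v)/(3*r) (g(v, r) = (r + v)/(r + 2*r) = (r + v)/((3*r)) = (r + v)*(1/(3*r)) = (r + v)/(3*r))
(-4 + 13)*(g(L(-3), 8) - 21) = (-4 + 13)*((⅓)*(8 - 3)/8 - 21) = 9*((⅓)*(⅛)*5 - 21) = 9*(5/24 - 21) = 9*(-499/24) = -1497/8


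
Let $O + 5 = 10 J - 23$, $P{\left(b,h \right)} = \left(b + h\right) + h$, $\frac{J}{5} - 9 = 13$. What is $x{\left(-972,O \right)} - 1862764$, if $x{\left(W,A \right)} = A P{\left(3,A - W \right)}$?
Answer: $2522788$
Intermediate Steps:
$J = 110$ ($J = 45 + 5 \cdot 13 = 45 + 65 = 110$)
$P{\left(b,h \right)} = b + 2 h$
$O = 1072$ ($O = -5 + \left(10 \cdot 110 - 23\right) = -5 + \left(1100 - 23\right) = -5 + 1077 = 1072$)
$x{\left(W,A \right)} = A \left(3 - 2 W + 2 A\right)$ ($x{\left(W,A \right)} = A \left(3 + 2 \left(A - W\right)\right) = A \left(3 + \left(- 2 W + 2 A\right)\right) = A \left(3 - 2 W + 2 A\right)$)
$x{\left(-972,O \right)} - 1862764 = 1072 \left(3 - -1944 + 2 \cdot 1072\right) - 1862764 = 1072 \left(3 + 1944 + 2144\right) - 1862764 = 1072 \cdot 4091 - 1862764 = 4385552 - 1862764 = 2522788$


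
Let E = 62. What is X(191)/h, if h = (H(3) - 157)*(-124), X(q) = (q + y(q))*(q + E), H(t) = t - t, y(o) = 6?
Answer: 49841/19468 ≈ 2.5602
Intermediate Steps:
H(t) = 0
X(q) = (6 + q)*(62 + q) (X(q) = (q + 6)*(q + 62) = (6 + q)*(62 + q))
h = 19468 (h = (0 - 157)*(-124) = -157*(-124) = 19468)
X(191)/h = (372 + 191² + 68*191)/19468 = (372 + 36481 + 12988)*(1/19468) = 49841*(1/19468) = 49841/19468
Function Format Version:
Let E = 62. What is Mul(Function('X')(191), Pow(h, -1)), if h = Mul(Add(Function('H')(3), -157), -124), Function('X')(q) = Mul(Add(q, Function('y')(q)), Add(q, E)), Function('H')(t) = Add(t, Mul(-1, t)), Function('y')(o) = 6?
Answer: Rational(49841, 19468) ≈ 2.5602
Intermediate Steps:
Function('H')(t) = 0
Function('X')(q) = Mul(Add(6, q), Add(62, q)) (Function('X')(q) = Mul(Add(q, 6), Add(q, 62)) = Mul(Add(6, q), Add(62, q)))
h = 19468 (h = Mul(Add(0, -157), -124) = Mul(-157, -124) = 19468)
Mul(Function('X')(191), Pow(h, -1)) = Mul(Add(372, Pow(191, 2), Mul(68, 191)), Pow(19468, -1)) = Mul(Add(372, 36481, 12988), Rational(1, 19468)) = Mul(49841, Rational(1, 19468)) = Rational(49841, 19468)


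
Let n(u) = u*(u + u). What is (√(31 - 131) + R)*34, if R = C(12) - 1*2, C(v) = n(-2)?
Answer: 204 + 340*I ≈ 204.0 + 340.0*I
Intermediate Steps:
n(u) = 2*u² (n(u) = u*(2*u) = 2*u²)
C(v) = 8 (C(v) = 2*(-2)² = 2*4 = 8)
R = 6 (R = 8 - 1*2 = 8 - 2 = 6)
(√(31 - 131) + R)*34 = (√(31 - 131) + 6)*34 = (√(-100) + 6)*34 = (10*I + 6)*34 = (6 + 10*I)*34 = 204 + 340*I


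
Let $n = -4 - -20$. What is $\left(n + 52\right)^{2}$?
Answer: $4624$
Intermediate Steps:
$n = 16$ ($n = -4 + 20 = 16$)
$\left(n + 52\right)^{2} = \left(16 + 52\right)^{2} = 68^{2} = 4624$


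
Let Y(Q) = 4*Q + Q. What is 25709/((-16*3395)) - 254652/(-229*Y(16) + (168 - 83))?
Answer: 76365103/5660144 ≈ 13.492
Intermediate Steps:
Y(Q) = 5*Q
25709/((-16*3395)) - 254652/(-229*Y(16) + (168 - 83)) = 25709/((-16*3395)) - 254652/(-1145*16 + (168 - 83)) = 25709/(-54320) - 254652/(-229*80 + 85) = 25709*(-1/54320) - 254652/(-18320 + 85) = -25709/54320 - 254652/(-18235) = -25709/54320 - 254652*(-1/18235) = -25709/54320 + 254652/18235 = 76365103/5660144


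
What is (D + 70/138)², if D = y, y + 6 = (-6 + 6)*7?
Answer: 143641/4761 ≈ 30.170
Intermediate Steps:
y = -6 (y = -6 + (-6 + 6)*7 = -6 + 0*7 = -6 + 0 = -6)
D = -6
(D + 70/138)² = (-6 + 70/138)² = (-6 + 70*(1/138))² = (-6 + 35/69)² = (-379/69)² = 143641/4761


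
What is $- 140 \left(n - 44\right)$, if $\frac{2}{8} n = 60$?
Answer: $-27440$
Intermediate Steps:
$n = 240$ ($n = 4 \cdot 60 = 240$)
$- 140 \left(n - 44\right) = - 140 \left(240 - 44\right) = \left(-140\right) 196 = -27440$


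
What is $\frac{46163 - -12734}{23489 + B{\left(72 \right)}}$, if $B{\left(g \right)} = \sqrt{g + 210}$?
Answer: $\frac{1383431633}{551732839} - \frac{58897 \sqrt{282}}{551732839} \approx 2.5056$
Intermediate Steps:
$B{\left(g \right)} = \sqrt{210 + g}$
$\frac{46163 - -12734}{23489 + B{\left(72 \right)}} = \frac{46163 - -12734}{23489 + \sqrt{210 + 72}} = \frac{46163 + \left(-741 + 13475\right)}{23489 + \sqrt{282}} = \frac{46163 + 12734}{23489 + \sqrt{282}} = \frac{58897}{23489 + \sqrt{282}}$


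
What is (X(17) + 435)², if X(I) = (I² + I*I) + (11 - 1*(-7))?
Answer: 1062961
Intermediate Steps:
X(I) = 18 + 2*I² (X(I) = (I² + I²) + (11 + 7) = 2*I² + 18 = 18 + 2*I²)
(X(17) + 435)² = ((18 + 2*17²) + 435)² = ((18 + 2*289) + 435)² = ((18 + 578) + 435)² = (596 + 435)² = 1031² = 1062961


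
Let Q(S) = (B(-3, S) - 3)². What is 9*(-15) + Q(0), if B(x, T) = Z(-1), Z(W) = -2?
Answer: -110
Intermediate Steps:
B(x, T) = -2
Q(S) = 25 (Q(S) = (-2 - 3)² = (-5)² = 25)
9*(-15) + Q(0) = 9*(-15) + 25 = -135 + 25 = -110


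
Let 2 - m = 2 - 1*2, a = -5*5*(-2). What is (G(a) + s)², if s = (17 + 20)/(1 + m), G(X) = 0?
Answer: 1369/9 ≈ 152.11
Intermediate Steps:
a = 50 (a = -25*(-2) = 50)
m = 2 (m = 2 - (2 - 1*2) = 2 - (2 - 2) = 2 - 1*0 = 2 + 0 = 2)
s = 37/3 (s = (17 + 20)/(1 + 2) = 37/3 ≈ 12.333)
(G(a) + s)² = (0 + 37/3)² = (37/3)² = 1369/9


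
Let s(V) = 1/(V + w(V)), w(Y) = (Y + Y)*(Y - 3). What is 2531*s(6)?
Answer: 2531/42 ≈ 60.262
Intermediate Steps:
w(Y) = 2*Y*(-3 + Y) (w(Y) = (2*Y)*(-3 + Y) = 2*Y*(-3 + Y))
s(V) = 1/(V + 2*V*(-3 + V))
2531*s(6) = 2531*(1/(6*(-5 + 2*6))) = 2531*(1/(6*(-5 + 12))) = 2531*((⅙)/7) = 2531*((⅙)*(⅐)) = 2531*(1/42) = 2531/42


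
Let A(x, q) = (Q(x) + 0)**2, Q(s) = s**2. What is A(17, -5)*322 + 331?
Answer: 26894093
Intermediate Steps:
A(x, q) = x**4 (A(x, q) = (x**2 + 0)**2 = (x**2)**2 = x**4)
A(17, -5)*322 + 331 = 17**4*322 + 331 = 83521*322 + 331 = 26893762 + 331 = 26894093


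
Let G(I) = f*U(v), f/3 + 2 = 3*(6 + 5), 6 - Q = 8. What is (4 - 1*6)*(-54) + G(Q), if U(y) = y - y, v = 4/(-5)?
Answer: 108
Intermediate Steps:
Q = -2 (Q = 6 - 1*8 = 6 - 8 = -2)
v = -⅘ (v = 4*(-⅕) = -⅘ ≈ -0.80000)
U(y) = 0
f = 93 (f = -6 + 3*(3*(6 + 5)) = -6 + 3*(3*11) = -6 + 3*33 = -6 + 99 = 93)
G(I) = 0 (G(I) = 93*0 = 0)
(4 - 1*6)*(-54) + G(Q) = (4 - 1*6)*(-54) + 0 = (4 - 6)*(-54) + 0 = -2*(-54) + 0 = 108 + 0 = 108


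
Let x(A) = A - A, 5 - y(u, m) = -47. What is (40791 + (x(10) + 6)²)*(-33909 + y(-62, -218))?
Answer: -1382279739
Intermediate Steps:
y(u, m) = 52 (y(u, m) = 5 - 1*(-47) = 5 + 47 = 52)
x(A) = 0
(40791 + (x(10) + 6)²)*(-33909 + y(-62, -218)) = (40791 + (0 + 6)²)*(-33909 + 52) = (40791 + 6²)*(-33857) = (40791 + 36)*(-33857) = 40827*(-33857) = -1382279739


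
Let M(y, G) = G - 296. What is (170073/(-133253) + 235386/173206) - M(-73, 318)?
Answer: -252928296988/11540109559 ≈ -21.917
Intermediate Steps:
M(y, G) = -296 + G
(170073/(-133253) + 235386/173206) - M(-73, 318) = (170073/(-133253) + 235386/173206) - (-296 + 318) = (170073*(-1/133253) + 235386*(1/173206)) - 1*22 = (-170073/133253 + 117693/86603) - 22 = 954113310/11540109559 - 22 = -252928296988/11540109559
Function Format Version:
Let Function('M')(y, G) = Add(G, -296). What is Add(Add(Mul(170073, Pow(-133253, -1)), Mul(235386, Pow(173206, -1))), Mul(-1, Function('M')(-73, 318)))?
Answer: Rational(-252928296988, 11540109559) ≈ -21.917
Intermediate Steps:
Function('M')(y, G) = Add(-296, G)
Add(Add(Mul(170073, Pow(-133253, -1)), Mul(235386, Pow(173206, -1))), Mul(-1, Function('M')(-73, 318))) = Add(Add(Mul(170073, Pow(-133253, -1)), Mul(235386, Pow(173206, -1))), Mul(-1, Add(-296, 318))) = Add(Add(Mul(170073, Rational(-1, 133253)), Mul(235386, Rational(1, 173206))), Mul(-1, 22)) = Add(Add(Rational(-170073, 133253), Rational(117693, 86603)), -22) = Add(Rational(954113310, 11540109559), -22) = Rational(-252928296988, 11540109559)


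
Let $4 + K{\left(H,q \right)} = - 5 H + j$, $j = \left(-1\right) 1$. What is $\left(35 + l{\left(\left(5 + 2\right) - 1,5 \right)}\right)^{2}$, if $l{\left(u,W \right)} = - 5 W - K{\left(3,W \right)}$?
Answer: $900$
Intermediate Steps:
$j = -1$
$K{\left(H,q \right)} = -5 - 5 H$ ($K{\left(H,q \right)} = -4 - \left(1 + 5 H\right) = -5 - 5 H$)
$l{\left(u,W \right)} = 20 - 5 W$ ($l{\left(u,W \right)} = - 5 W - \left(-5 - 15\right) = - 5 W - -20 = - 5 W + 20 = 20 - 5 W$)
$\left(35 + l{\left(\left(5 + 2\right) - 1,5 \right)}\right)^{2} = \left(35 + \left(20 - 25\right)\right)^{2} = \left(35 - 5\right)^{2} = 30^{2} = 900$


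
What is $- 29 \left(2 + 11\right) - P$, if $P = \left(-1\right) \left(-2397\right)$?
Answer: $-2774$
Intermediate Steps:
$P = 2397$
$- 29 \left(2 + 11\right) - P = - 29 \left(2 + 11\right) - 2397 = \left(-29\right) 13 - 2397 = -377 - 2397 = -2774$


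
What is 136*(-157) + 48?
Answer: -21304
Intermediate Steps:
136*(-157) + 48 = -21352 + 48 = -21304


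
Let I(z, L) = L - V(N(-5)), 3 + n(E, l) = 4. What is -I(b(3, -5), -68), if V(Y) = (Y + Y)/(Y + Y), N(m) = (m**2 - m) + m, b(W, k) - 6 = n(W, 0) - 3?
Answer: 69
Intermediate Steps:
n(E, l) = 1 (n(E, l) = -3 + 4 = 1)
b(W, k) = 4 (b(W, k) = 6 + (1 - 3) = 6 - 2 = 4)
N(m) = m**2
V(Y) = 1 (V(Y) = (2*Y)/((2*Y)) = (2*Y)*(1/(2*Y)) = 1)
I(z, L) = -1 + L (I(z, L) = L - 1*1 = L - 1 = -1 + L)
-I(b(3, -5), -68) = -(-1 - 68) = -1*(-69) = 69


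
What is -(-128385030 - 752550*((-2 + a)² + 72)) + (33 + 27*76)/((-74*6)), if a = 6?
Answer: 28802194945/148 ≈ 1.9461e+8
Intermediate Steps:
-(-128385030 - 752550*((-2 + a)² + 72)) + (33 + 27*76)/((-74*6)) = -(-128385030 - 752550*((-2 + 6)² + 72)) + (33 + 27*76)/((-74*6)) = -(-128385030 - 752550*(4² + 72)) + (33 + 2052)/(-444) = -(-128385030 - 752550*(16 + 72)) + 2085*(-1/444) = -30102/(1/(-4265 - 25*88)) - 695/148 = -30102/(1/(-4265 - 2200)) - 695/148 = -30102/(1/(-6465)) - 695/148 = -30102/(-1/6465) - 695/148 = -30102*(-6465) - 695/148 = 194609430 - 695/148 = 28802194945/148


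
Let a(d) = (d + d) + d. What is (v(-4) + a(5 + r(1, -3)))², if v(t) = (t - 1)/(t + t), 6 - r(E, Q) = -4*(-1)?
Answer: 29929/64 ≈ 467.64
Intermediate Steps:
r(E, Q) = 2 (r(E, Q) = 6 - (-4)*(-1) = 6 - 1*4 = 6 - 4 = 2)
a(d) = 3*d (a(d) = 2*d + d = 3*d)
v(t) = (-1 + t)/(2*t) (v(t) = (-1 + t)/((2*t)) = (-1 + t)*(1/(2*t)) = (-1 + t)/(2*t))
(v(-4) + a(5 + r(1, -3)))² = ((½)*(-1 - 4)/(-4) + 3*(5 + 2))² = ((½)*(-¼)*(-5) + 3*7)² = (5/8 + 21)² = (173/8)² = 29929/64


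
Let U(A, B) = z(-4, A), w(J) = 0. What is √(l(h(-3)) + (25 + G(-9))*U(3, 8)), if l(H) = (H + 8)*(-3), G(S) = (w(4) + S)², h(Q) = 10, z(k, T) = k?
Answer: I*√478 ≈ 21.863*I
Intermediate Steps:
G(S) = S² (G(S) = (0 + S)² = S²)
U(A, B) = -4
l(H) = -24 - 3*H (l(H) = (8 + H)*(-3) = -24 - 3*H)
√(l(h(-3)) + (25 + G(-9))*U(3, 8)) = √((-24 - 3*10) + (25 + (-9)²)*(-4)) = √((-24 - 30) + (25 + 81)*(-4)) = √(-54 + 106*(-4)) = √(-54 - 424) = √(-478) = I*√478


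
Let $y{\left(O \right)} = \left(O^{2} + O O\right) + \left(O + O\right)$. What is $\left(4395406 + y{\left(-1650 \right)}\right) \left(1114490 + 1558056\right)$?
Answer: $26290118291876$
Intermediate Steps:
$y{\left(O \right)} = 2 O + 2 O^{2}$ ($y{\left(O \right)} = \left(O^{2} + O^{2}\right) + 2 O = 2 O^{2} + 2 O = 2 O + 2 O^{2}$)
$\left(4395406 + y{\left(-1650 \right)}\right) \left(1114490 + 1558056\right) = \left(4395406 + 2 \left(-1650\right) \left(1 - 1650\right)\right) \left(1114490 + 1558056\right) = \left(4395406 + 2 \left(-1650\right) \left(-1649\right)\right) 2672546 = \left(4395406 + 5441700\right) 2672546 = 9837106 \cdot 2672546 = 26290118291876$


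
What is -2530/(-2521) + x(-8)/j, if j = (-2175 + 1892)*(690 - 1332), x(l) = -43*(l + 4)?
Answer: 230049596/229015203 ≈ 1.0045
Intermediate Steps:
x(l) = -172 - 43*l (x(l) = -43*(4 + l) = -172 - 43*l)
j = 181686 (j = -283*(-642) = 181686)
-2530/(-2521) + x(-8)/j = -2530/(-2521) + (-172 - 43*(-8))/181686 = -2530*(-1/2521) + (-172 + 344)*(1/181686) = 2530/2521 + 172*(1/181686) = 2530/2521 + 86/90843 = 230049596/229015203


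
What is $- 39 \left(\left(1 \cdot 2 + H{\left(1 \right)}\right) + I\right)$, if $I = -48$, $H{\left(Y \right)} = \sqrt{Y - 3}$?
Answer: $1794 - 39 i \sqrt{2} \approx 1794.0 - 55.154 i$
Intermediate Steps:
$H{\left(Y \right)} = \sqrt{-3 + Y}$
$- 39 \left(\left(1 \cdot 2 + H{\left(1 \right)}\right) + I\right) = - 39 \left(\left(1 \cdot 2 + \sqrt{-3 + 1}\right) - 48\right) = - 39 \left(\left(2 + \sqrt{-2}\right) - 48\right) = - 39 \left(\left(2 + i \sqrt{2}\right) - 48\right) = - 39 \left(-46 + i \sqrt{2}\right) = 1794 - 39 i \sqrt{2}$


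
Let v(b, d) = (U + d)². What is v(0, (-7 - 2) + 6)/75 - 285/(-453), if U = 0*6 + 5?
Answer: 7729/11325 ≈ 0.68247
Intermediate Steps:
U = 5 (U = 0 + 5 = 5)
v(b, d) = (5 + d)²
v(0, (-7 - 2) + 6)/75 - 285/(-453) = (5 + ((-7 - 2) + 6))²/75 - 285/(-453) = (5 + (-9 + 6))²*(1/75) - 285*(-1/453) = (5 - 3)²*(1/75) + 95/151 = 2²*(1/75) + 95/151 = 4*(1/75) + 95/151 = 4/75 + 95/151 = 7729/11325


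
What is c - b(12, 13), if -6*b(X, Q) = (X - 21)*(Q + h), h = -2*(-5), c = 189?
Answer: 309/2 ≈ 154.50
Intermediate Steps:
h = 10
b(X, Q) = -(-21 + X)*(10 + Q)/6 (b(X, Q) = -(X - 21)*(Q + 10)/6 = -(-21 + X)*(10 + Q)/6)
c - b(12, 13) = 189 - (35 - 5/3*12 + (7/2)*13 - ⅙*13*12) = 189 - (35 - 20 + 91/2 - 26) = 189 - 1*69/2 = 189 - 69/2 = 309/2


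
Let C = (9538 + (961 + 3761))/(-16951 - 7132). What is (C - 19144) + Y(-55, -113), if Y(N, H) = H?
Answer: -463780591/24083 ≈ -19258.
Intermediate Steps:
C = -14260/24083 (C = (9538 + 4722)/(-24083) = 14260*(-1/24083) = -14260/24083 ≈ -0.59212)
(C - 19144) + Y(-55, -113) = (-14260/24083 - 19144) - 113 = -461059212/24083 - 113 = -463780591/24083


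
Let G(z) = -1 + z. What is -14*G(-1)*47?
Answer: 1316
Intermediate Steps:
-14*G(-1)*47 = -14*(-1 - 1)*47 = -14*(-2)*47 = 28*47 = 1316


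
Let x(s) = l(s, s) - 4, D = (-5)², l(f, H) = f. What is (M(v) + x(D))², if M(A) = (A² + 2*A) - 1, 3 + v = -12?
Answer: 46225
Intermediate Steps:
v = -15 (v = -3 - 12 = -15)
D = 25
x(s) = -4 + s (x(s) = s - 4 = -4 + s)
M(A) = -1 + A² + 2*A
(M(v) + x(D))² = ((-1 + (-15)² + 2*(-15)) + (-4 + 25))² = ((-1 + 225 - 30) + 21)² = (194 + 21)² = 215² = 46225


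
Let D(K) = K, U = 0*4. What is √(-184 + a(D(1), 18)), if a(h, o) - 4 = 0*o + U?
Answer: 6*I*√5 ≈ 13.416*I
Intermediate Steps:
U = 0
a(h, o) = 4 (a(h, o) = 4 + (0*o + 0) = 4 + (0 + 0) = 4 + 0 = 4)
√(-184 + a(D(1), 18)) = √(-184 + 4) = √(-180) = 6*I*√5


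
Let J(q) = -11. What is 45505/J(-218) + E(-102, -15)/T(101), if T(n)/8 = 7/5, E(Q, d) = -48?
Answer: -318865/77 ≈ -4141.1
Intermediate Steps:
T(n) = 56/5 (T(n) = 8*(7/5) = 56/5)
45505/J(-218) + E(-102, -15)/T(101) = 45505/(-11) - 48/56/5 = 45505*(-1/11) - 48*5/56 = -45505/11 - 30/7 = -318865/77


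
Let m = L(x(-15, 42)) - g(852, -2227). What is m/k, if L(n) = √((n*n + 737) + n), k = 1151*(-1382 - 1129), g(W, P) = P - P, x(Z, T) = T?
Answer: -√2543/2890161 ≈ -1.7448e-5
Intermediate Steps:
g(W, P) = 0
k = -2890161 (k = 1151*(-2511) = -2890161)
L(n) = √(737 + n + n²) (L(n) = √((n² + 737) + n) = √((737 + n²) + n) = √(737 + n + n²))
m = √2543 (m = √(737 + 42 + 42²) - 1*0 = √(737 + 42 + 1764) + 0 = √2543 + 0 = √2543 ≈ 50.428)
m/k = √2543/(-2890161) = √2543*(-1/2890161) = -√2543/2890161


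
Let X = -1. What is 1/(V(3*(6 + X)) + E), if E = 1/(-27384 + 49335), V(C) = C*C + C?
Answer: 21951/5268241 ≈ 0.0041667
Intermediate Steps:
V(C) = C + C² (V(C) = C² + C = C + C²)
E = 1/21951 ≈ 4.5556e-5
1/(V(3*(6 + X)) + E) = 1/((3*(6 - 1))*(1 + 3*(6 - 1)) + 1/21951) = 1/((3*5)*(1 + 3*5) + 1/21951) = 1/(15*(1 + 15) + 1/21951) = 1/(15*16 + 1/21951) = 1/(240 + 1/21951) = 1/(5268241/21951) = 21951/5268241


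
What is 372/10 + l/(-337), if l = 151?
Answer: 61927/1685 ≈ 36.752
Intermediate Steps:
372/10 + l/(-337) = 372/10 + 151/(-337) = 372*(⅒) + 151*(-1/337) = 186/5 - 151/337 = 61927/1685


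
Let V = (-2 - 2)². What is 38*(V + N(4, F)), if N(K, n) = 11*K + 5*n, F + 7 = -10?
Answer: -950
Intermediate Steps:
F = -17 (F = -7 - 10 = -17)
N(K, n) = 5*n + 11*K
V = 16 (V = (-4)² = 16)
38*(V + N(4, F)) = 38*(16 + (5*(-17) + 11*4)) = 38*(16 + (-85 + 44)) = 38*(16 - 41) = 38*(-25) = -950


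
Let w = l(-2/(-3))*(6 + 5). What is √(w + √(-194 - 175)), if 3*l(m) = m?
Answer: √(22 + 27*I*√41)/3 ≈ 3.3022 + 2.9086*I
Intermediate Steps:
l(m) = m/3
w = 22/9 (w = ((-2/(-3))/3)*(6 + 5) = ((-2*(-⅓))/3)*11 = ((⅓)*(⅔))*11 = (2/9)*11 = 22/9 ≈ 2.4444)
√(w + √(-194 - 175)) = √(22/9 + √(-194 - 175)) = √(22/9 + √(-369)) = √(22/9 + 3*I*√41)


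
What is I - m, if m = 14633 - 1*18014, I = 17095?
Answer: 20476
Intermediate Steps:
m = -3381 (m = 14633 - 18014 = -3381)
I - m = 17095 - 1*(-3381) = 17095 + 3381 = 20476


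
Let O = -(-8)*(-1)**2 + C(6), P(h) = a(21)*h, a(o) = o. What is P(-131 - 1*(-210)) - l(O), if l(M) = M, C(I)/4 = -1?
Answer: 1655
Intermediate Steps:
C(I) = -4 (C(I) = 4*(-1) = -4)
P(h) = 21*h
O = 4 (O = -(-8)*(-1)**2 - 4 = -(-8) - 4 = -4*(-2) - 4 = 8 - 4 = 4)
P(-131 - 1*(-210)) - l(O) = 21*(-131 - 1*(-210)) - 1*4 = 21*(-131 + 210) - 4 = 21*79 - 4 = 1659 - 4 = 1655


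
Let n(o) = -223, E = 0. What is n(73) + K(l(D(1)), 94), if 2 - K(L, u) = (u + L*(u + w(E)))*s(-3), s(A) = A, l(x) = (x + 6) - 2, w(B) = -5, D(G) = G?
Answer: 1396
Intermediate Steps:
l(x) = 4 + x (l(x) = (6 + x) - 2 = 4 + x)
K(L, u) = 2 + 3*u + 3*L*(-5 + u) (K(L, u) = 2 - (u + L*(u - 5))*(-3) = 2 - (u + L*(-5 + u))*(-3) = 2 - (-3*u - 3*L*(-5 + u)) = 2 + (3*u + 3*L*(-5 + u)) = 2 + 3*u + 3*L*(-5 + u))
n(73) + K(l(D(1)), 94) = -223 + (2 - 15*(4 + 1) + 3*94 + 3*(4 + 1)*94) = -223 + (2 - 15*5 + 282 + 3*5*94) = -223 + (2 - 75 + 282 + 1410) = -223 + 1619 = 1396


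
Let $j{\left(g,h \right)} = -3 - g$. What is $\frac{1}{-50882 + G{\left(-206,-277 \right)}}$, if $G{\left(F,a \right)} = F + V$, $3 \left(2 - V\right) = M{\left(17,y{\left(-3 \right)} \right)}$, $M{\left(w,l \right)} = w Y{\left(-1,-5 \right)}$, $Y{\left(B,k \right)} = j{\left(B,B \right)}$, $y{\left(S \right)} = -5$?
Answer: $- \frac{3}{153224} \approx -1.9579 \cdot 10^{-5}$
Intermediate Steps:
$Y{\left(B,k \right)} = -3 - B$
$M{\left(w,l \right)} = - 2 w$ ($M{\left(w,l \right)} = w \left(-3 - -1\right) = w \left(-3 + 1\right) = w \left(-2\right) = - 2 w$)
$V = \frac{40}{3}$ ($V = 2 - \frac{\left(-2\right) 17}{3} = 2 - - \frac{34}{3} = 2 + \frac{34}{3} = \frac{40}{3} \approx 13.333$)
$G{\left(F,a \right)} = \frac{40}{3} + F$ ($G{\left(F,a \right)} = F + \frac{40}{3} = \frac{40}{3} + F$)
$\frac{1}{-50882 + G{\left(-206,-277 \right)}} = \frac{1}{-50882 + \left(\frac{40}{3} - 206\right)} = \frac{1}{-50882 - \frac{578}{3}} = \frac{1}{- \frac{153224}{3}} = - \frac{3}{153224}$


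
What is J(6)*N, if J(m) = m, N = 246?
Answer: 1476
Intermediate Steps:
J(6)*N = 6*246 = 1476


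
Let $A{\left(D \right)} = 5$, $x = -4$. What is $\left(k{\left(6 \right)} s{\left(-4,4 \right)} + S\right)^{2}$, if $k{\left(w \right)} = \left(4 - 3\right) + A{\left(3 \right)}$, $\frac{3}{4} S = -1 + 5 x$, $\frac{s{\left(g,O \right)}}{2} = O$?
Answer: $400$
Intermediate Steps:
$s{\left(g,O \right)} = 2 O$
$S = -28$ ($S = \frac{4 \left(-1 + 5 \left(-4\right)\right)}{3} = \frac{4 \left(-1 - 20\right)}{3} = \frac{4}{3} \left(-21\right) = -28$)
$k{\left(w \right)} = 6$ ($k{\left(w \right)} = \left(4 - 3\right) + 5 = 1 + 5 = 6$)
$\left(k{\left(6 \right)} s{\left(-4,4 \right)} + S\right)^{2} = \left(6 \cdot 2 \cdot 4 - 28\right)^{2} = \left(6 \cdot 8 - 28\right)^{2} = \left(48 - 28\right)^{2} = 20^{2} = 400$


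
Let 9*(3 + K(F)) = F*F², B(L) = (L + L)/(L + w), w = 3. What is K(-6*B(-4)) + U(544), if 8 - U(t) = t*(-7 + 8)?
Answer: -12827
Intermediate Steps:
B(L) = 2*L/(3 + L) (B(L) = (L + L)/(L + 3) = (2*L)/(3 + L) = 2*L/(3 + L))
U(t) = 8 - t (U(t) = 8 - t*(-7 + 8) = 8 - t)
K(F) = -3 + F³/9 (K(F) = -3 + (F*F²)/9 = -3 + F³/9)
K(-6*B(-4)) + U(544) = (-3 + (-12*(-4)/(3 - 4))³/9) + (8 - 1*544) = (-3 + (-12*(-4)/(-1))³/9) + (8 - 544) = (-3 + (-12*(-4)*(-1))³/9) - 536 = (-3 + (-6*8)³/9) - 536 = (-3 + (⅑)*(-48)³) - 536 = (-3 + (⅑)*(-110592)) - 536 = (-3 - 12288) - 536 = -12291 - 536 = -12827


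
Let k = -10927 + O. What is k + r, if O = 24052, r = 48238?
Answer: 61363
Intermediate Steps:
k = 13125 (k = -10927 + 24052 = 13125)
k + r = 13125 + 48238 = 61363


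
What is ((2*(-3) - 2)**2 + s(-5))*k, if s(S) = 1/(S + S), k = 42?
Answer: 13419/5 ≈ 2683.8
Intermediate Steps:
s(S) = 1/(2*S)
((2*(-3) - 2)**2 + s(-5))*k = ((2*(-3) - 2)**2 + (1/2)/(-5))*42 = ((-6 - 2)**2 + (1/2)*(-1/5))*42 = ((-8)**2 - 1/10)*42 = (64 - 1/10)*42 = (639/10)*42 = 13419/5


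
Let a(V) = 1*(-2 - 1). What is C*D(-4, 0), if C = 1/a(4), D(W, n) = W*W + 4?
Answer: -20/3 ≈ -6.6667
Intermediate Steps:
a(V) = -3 (a(V) = 1*(-3) = -3)
D(W, n) = 4 + W**2 (D(W, n) = W**2 + 4 = 4 + W**2)
C = -1/3 (C = 1/(-3) = -1/3 ≈ -0.33333)
C*D(-4, 0) = -(4 + (-4)**2)/3 = -(4 + 16)/3 = -1/3*20 = -20/3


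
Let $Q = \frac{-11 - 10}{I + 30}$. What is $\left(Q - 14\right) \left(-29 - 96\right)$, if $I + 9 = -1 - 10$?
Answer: $\frac{4025}{2} \approx 2012.5$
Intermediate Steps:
$I = -20$ ($I = -9 - 11 = -20$)
$Q = - \frac{21}{10}$ ($Q = \frac{-11 - 10}{-20 + 30} = - \frac{21}{10} \approx -2.1$)
$\left(Q - 14\right) \left(-29 - 96\right) = \left(- \frac{21}{10} - 14\right) \left(-29 - 96\right) = \left(- \frac{161}{10}\right) \left(-125\right) = \frac{4025}{2}$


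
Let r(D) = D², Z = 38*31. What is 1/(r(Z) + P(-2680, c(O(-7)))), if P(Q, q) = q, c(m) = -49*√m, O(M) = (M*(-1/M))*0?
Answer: 1/1387684 ≈ 7.2063e-7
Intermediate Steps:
O(M) = 0 (O(M) = -1*0 = 0)
Z = 1178
1/(r(Z) + P(-2680, c(O(-7)))) = 1/(1178² - 49*√0) = 1/(1387684 - 49*0) = 1/(1387684 + 0) = 1/1387684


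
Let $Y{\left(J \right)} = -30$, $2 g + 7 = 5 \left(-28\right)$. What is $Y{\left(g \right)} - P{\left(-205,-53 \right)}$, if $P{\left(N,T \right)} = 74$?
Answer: $-104$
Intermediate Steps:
$g = - \frac{147}{2}$ ($g = - \frac{7}{2} + \frac{5 \left(-28\right)}{2} = - \frac{7}{2} + \frac{1}{2} \left(-140\right) = - \frac{7}{2} - 70 = - \frac{147}{2} \approx -73.5$)
$Y{\left(g \right)} - P{\left(-205,-53 \right)} = -30 - 74 = -104$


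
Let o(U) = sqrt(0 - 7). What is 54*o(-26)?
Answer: 54*I*sqrt(7) ≈ 142.87*I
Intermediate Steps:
o(U) = I*sqrt(7) (o(U) = sqrt(-7) = I*sqrt(7))
54*o(-26) = 54*(I*sqrt(7)) = 54*I*sqrt(7)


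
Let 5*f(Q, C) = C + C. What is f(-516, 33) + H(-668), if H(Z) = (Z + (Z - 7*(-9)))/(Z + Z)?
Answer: 94541/6680 ≈ 14.153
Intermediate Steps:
f(Q, C) = 2*C/5 (f(Q, C) = (C + C)/5 = (2*C)/5 = 2*C/5)
H(Z) = (63 + 2*Z)/(2*Z) (H(Z) = (Z + (Z + 63))/((2*Z)) = (Z + (63 + Z))*(1/(2*Z)) = (63 + 2*Z)*(1/(2*Z)) = (63 + 2*Z)/(2*Z))
f(-516, 33) + H(-668) = (⅖)*33 + (63/2 - 668)/(-668) = 66/5 - 1/668*(-1273/2) = 66/5 + 1273/1336 = 94541/6680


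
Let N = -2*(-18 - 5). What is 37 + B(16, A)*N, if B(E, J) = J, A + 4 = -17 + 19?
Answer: -55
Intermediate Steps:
N = 46 (N = -2*(-23) = 46)
A = -2 (A = -4 + (-17 + 19) = -4 + 2 = -2)
37 + B(16, A)*N = 37 - 2*46 = 37 - 92 = -55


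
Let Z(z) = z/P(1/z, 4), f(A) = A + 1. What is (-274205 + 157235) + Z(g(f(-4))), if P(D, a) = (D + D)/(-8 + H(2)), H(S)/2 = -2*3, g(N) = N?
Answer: -117060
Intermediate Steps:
f(A) = 1 + A
H(S) = -12 (H(S) = 2*(-2*3) = 2*(-6) = -12)
P(D, a) = -D/10 (P(D, a) = (D + D)/(-8 - 12) = (2*D)/(-20) = (2*D)*(-1/20) = -D/10)
Z(z) = -10*z**2 (Z(z) = z/((-1/(10*z))) = z*(-10*z) = -10*z**2)
(-274205 + 157235) + Z(g(f(-4))) = (-274205 + 157235) - 10*(1 - 4)**2 = -116970 - 10*(-3)**2 = -116970 - 10*9 = -116970 - 90 = -117060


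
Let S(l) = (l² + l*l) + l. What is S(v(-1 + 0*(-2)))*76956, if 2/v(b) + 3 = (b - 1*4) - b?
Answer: -461736/49 ≈ -9423.2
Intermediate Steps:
v(b) = -2/7 (v(b) = 2/(-3 + ((b - 1*4) - b)) = 2/(-3 + ((b - 4) - b)) = 2/(-3 + ((-4 + b) - b)) = 2/(-3 - 4) = 2/(-7) = 2*(-⅐) = -2/7)
S(l) = l + 2*l² (S(l) = (l² + l²) + l = 2*l² + l = l + 2*l²)
S(v(-1 + 0*(-2)))*76956 = -2*(1 + 2*(-2/7))/7*76956 = -2*(1 - 4/7)/7*76956 = -2/7*3/7*76956 = -6/49*76956 = -461736/49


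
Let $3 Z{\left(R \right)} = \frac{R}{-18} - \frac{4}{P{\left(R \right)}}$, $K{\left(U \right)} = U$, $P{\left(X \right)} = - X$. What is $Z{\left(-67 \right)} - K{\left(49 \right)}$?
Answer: $- \frac{172865}{3618} \approx -47.779$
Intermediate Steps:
$Z{\left(R \right)} = - \frac{R}{54} + \frac{4}{3 R}$ ($Z{\left(R \right)} = \frac{\frac{R}{-18} - \frac{4}{\left(-1\right) R}}{3} = \frac{R \left(- \frac{1}{18}\right) - 4 \left(- \frac{1}{R}\right)}{3} = \frac{- \frac{R}{18} + \frac{4}{R}}{3} = \frac{\frac{4}{R} - \frac{R}{18}}{3} = - \frac{R}{54} + \frac{4}{3 R}$)
$Z{\left(-67 \right)} - K{\left(49 \right)} = \frac{72 - \left(-67\right)^{2}}{54 \left(-67\right)} - 49 = \frac{1}{54} \left(- \frac{1}{67}\right) \left(72 - 4489\right) - 49 = \frac{1}{54} \left(- \frac{1}{67}\right) \left(-4417\right) - 49 = \frac{4417}{3618} - 49 = - \frac{172865}{3618}$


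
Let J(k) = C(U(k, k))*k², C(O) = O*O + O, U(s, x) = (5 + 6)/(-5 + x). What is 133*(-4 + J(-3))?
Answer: 5453/64 ≈ 85.203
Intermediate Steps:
U(s, x) = 11/(-5 + x)
C(O) = O + O² (C(O) = O² + O = O + O²)
J(k) = 11*k²*(1 + 11/(-5 + k))/(-5 + k) (J(k) = ((11/(-5 + k))*(1 + 11/(-5 + k)))*k² = (11*(1 + 11/(-5 + k))/(-5 + k))*k² = 11*k²*(1 + 11/(-5 + k))/(-5 + k))
133*(-4 + J(-3)) = 133*(-4 + 11*(-3)²*(6 - 3)/(-5 - 3)²) = 133*(-4 + 11*9*3/(-8)²) = 133*(-4 + 11*9*(1/64)*3) = 133*(-4 + 297/64) = 133*(41/64) = 5453/64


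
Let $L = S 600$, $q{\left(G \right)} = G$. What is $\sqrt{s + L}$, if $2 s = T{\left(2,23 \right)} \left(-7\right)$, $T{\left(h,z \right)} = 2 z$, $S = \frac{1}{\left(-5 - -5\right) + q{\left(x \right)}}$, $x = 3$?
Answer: $\sqrt{39} \approx 6.245$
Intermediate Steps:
$S = \frac{1}{3}$ ($S = \frac{1}{\left(-5 - -5\right) + 3} = \frac{1}{\left(-5 + 5\right) + 3} = \frac{1}{0 + 3} = \frac{1}{3} \approx 0.33333$)
$s = -161$ ($s = \frac{2 \cdot 23 \left(-7\right)}{2} = \frac{46 \left(-7\right)}{2} = \frac{1}{2} \left(-322\right) = -161$)
$L = 200$ ($L = \frac{1}{3} \cdot 600 = 200$)
$\sqrt{s + L} = \sqrt{-161 + 200} = \sqrt{39}$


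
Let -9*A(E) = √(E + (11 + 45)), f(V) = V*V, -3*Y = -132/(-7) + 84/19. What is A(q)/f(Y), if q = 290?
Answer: -17689*√346/9585216 ≈ -0.034327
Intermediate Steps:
Y = -1032/133 (Y = -(-132/(-7) + 84/19)/3 = -(-132*(-⅐) + 84*(1/19))/3 = -(132/7 + 84/19)/3 = -⅓*3096/133 = -1032/133 ≈ -7.7594)
f(V) = V²
A(E) = -√(56 + E)/9 (A(E) = -√(E + (11 + 45))/9 = -√(E + 56)/9 = -√(56 + E)/9)
A(q)/f(Y) = (-√(56 + 290)/9)/((-1032/133)²) = (-√346/9)/(1065024/17689) = -√346/9*(17689/1065024) = -17689*√346/9585216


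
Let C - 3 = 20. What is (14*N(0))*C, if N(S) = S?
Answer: 0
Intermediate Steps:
C = 23 (C = 3 + 20 = 23)
(14*N(0))*C = (14*0)*23 = 0*23 = 0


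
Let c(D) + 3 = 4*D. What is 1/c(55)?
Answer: 1/217 ≈ 0.0046083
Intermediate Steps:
c(D) = -3 + 4*D
1/c(55) = 1/(-3 + 4*55) = 1/(-3 + 220) = 1/217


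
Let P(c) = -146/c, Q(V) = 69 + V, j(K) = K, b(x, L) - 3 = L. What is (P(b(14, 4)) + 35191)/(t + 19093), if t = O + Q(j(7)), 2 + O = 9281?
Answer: 246191/199136 ≈ 1.2363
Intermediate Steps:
b(x, L) = 3 + L
O = 9279 (O = -2 + 9281 = 9279)
t = 9355 (t = 9279 + (69 + 7) = 9279 + 76 = 9355)
(P(b(14, 4)) + 35191)/(t + 19093) = (-146/(3 + 4) + 35191)/(9355 + 19093) = (-146/7 + 35191)/28448 = (-146*⅐ + 35191)*(1/28448) = (-146/7 + 35191)*(1/28448) = (246191/7)*(1/28448) = 246191/199136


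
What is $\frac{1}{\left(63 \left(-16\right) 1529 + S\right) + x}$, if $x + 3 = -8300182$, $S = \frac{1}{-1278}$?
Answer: $- \frac{1278}{12577330927} \approx -1.0161 \cdot 10^{-7}$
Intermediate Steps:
$S = - \frac{1}{1278} \approx -0.00078247$
$x = -8300185$ ($x = -3 - 8300182 = -8300185$)
$\frac{1}{\left(63 \left(-16\right) 1529 + S\right) + x} = \frac{1}{\left(63 \left(-16\right) 1529 - \frac{1}{1278}\right) - 8300185} = \frac{1}{\left(\left(-1008\right) 1529 - \frac{1}{1278}\right) - 8300185} = \frac{1}{\left(-1541232 - \frac{1}{1278}\right) - 8300185} = \frac{1}{- \frac{1969694497}{1278} - 8300185} = \frac{1}{- \frac{12577330927}{1278}} = - \frac{1278}{12577330927}$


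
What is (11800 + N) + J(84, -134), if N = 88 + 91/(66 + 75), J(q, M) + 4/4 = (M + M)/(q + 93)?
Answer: 32960242/2773 ≈ 11886.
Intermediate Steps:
J(q, M) = -1 + 2*M/(93 + q) (J(q, M) = -1 + (M + M)/(q + 93) = -1 + (2*M)/(93 + q) = -1 + 2*M/(93 + q))
N = 12499/141 (N = 88 + 91/141 = 12499/141 ≈ 88.645)
(11800 + N) + J(84, -134) = (11800 + 12499/141) + (-93 - 1*84 + 2*(-134))/(93 + 84) = 1676299/141 + (-93 - 84 - 268)/177 = 1676299/141 + (1/177)*(-445) = 1676299/141 - 445/177 = 32960242/2773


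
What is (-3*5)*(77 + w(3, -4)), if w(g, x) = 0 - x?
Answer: -1215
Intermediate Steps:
w(g, x) = -x
(-3*5)*(77 + w(3, -4)) = (-3*5)*(77 - 1*(-4)) = -15*(77 + 4) = -15*81 = -1215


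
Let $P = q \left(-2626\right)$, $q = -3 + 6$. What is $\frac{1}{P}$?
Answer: $- \frac{1}{7878} \approx -0.00012694$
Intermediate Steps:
$q = 3$
$P = -7878$ ($P = 3 \left(-2626\right) = -7878$)
$\frac{1}{P} = \frac{1}{-7878} = - \frac{1}{7878}$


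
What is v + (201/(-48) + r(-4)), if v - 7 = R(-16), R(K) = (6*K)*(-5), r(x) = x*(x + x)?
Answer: 8237/16 ≈ 514.81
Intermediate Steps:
r(x) = 2*x² (r(x) = x*(2*x) = 2*x²)
R(K) = -30*K
v = 487 (v = 7 - 30*(-16) = 7 + 480 = 487)
v + (201/(-48) + r(-4)) = 487 + (201/(-48) + 2*(-4)²) = 487 + (201*(-1/48) + 2*16) = 487 + (-67/16 + 32) = 487 + 445/16 = 8237/16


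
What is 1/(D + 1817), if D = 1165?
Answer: 1/2982 ≈ 0.00033535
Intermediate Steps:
1/(D + 1817) = 1/(1165 + 1817) = 1/2982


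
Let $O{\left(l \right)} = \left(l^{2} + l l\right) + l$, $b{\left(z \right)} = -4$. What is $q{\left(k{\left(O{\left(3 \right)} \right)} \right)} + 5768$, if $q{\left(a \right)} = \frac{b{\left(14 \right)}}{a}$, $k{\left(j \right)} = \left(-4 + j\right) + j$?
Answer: $\frac{109590}{19} \approx 5767.9$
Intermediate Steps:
$O{\left(l \right)} = l + 2 l^{2}$ ($O{\left(l \right)} = \left(l^{2} + l^{2}\right) + l = 2 l^{2} + l = l + 2 l^{2}$)
$k{\left(j \right)} = -4 + 2 j$
$q{\left(a \right)} = - \frac{4}{a}$
$q{\left(k{\left(O{\left(3 \right)} \right)} \right)} + 5768 = - \frac{4}{-4 + 2 \cdot 3 \left(1 + 2 \cdot 3\right)} + 5768 = - \frac{4}{-4 + 2 \cdot 3 \left(1 + 6\right)} + 5768 = - \frac{4}{-4 + 2 \cdot 3 \cdot 7} + 5768 = - \frac{4}{-4 + 2 \cdot 21} + 5768 = - \frac{4}{-4 + 42} + 5768 = - \frac{4}{38} + 5768 = \left(-4\right) \frac{1}{38} + 5768 = - \frac{2}{19} + 5768 = \frac{109590}{19}$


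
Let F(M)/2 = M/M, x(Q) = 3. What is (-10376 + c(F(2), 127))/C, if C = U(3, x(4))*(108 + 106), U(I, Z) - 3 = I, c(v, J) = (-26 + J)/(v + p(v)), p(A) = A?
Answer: -13801/1712 ≈ -8.0613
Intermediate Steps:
F(M) = 2 (F(M) = 2*(M/M) = 2*1 = 2)
c(v, J) = (-26 + J)/(2*v) (c(v, J) = (-26 + J)/(v + v) = (-26 + J)/((2*v)) = (-26 + J)*(1/(2*v)) = (-26 + J)/(2*v))
U(I, Z) = 3 + I
C = 1284 (C = (3 + 3)*(108 + 106) = 6*214 = 1284)
(-10376 + c(F(2), 127))/C = (-10376 + (1/2)*(-26 + 127)/2)/1284 = (-10376 + (1/2)*(1/2)*101)*(1/1284) = (-10376 + 101/4)*(1/1284) = -41403/4*1/1284 = -13801/1712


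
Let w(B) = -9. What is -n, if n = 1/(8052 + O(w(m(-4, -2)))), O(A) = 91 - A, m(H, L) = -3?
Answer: -1/8152 ≈ -0.00012267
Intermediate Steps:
n = 1/8152 (n = 1/(8052 + (91 - 1*(-9))) = 1/(8052 + (91 + 9)) = 1/(8052 + 100) = 1/8152 ≈ 0.00012267)
-n = -1*1/8152 = -1/8152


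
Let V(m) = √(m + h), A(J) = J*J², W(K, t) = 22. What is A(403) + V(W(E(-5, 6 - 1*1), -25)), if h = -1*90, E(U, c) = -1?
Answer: 65450827 + 2*I*√17 ≈ 6.5451e+7 + 8.2462*I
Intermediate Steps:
A(J) = J³
h = -90
V(m) = √(-90 + m) (V(m) = √(m - 90) = √(-90 + m))
A(403) + V(W(E(-5, 6 - 1*1), -25)) = 403³ + √(-90 + 22) = 65450827 + √(-68) = 65450827 + 2*I*√17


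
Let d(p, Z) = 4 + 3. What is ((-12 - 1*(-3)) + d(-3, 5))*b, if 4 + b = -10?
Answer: 28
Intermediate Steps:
b = -14 (b = -4 - 10 = -14)
d(p, Z) = 7
((-12 - 1*(-3)) + d(-3, 5))*b = ((-12 - 1*(-3)) + 7)*(-14) = ((-12 + 3) + 7)*(-14) = (-9 + 7)*(-14) = -2*(-14) = 28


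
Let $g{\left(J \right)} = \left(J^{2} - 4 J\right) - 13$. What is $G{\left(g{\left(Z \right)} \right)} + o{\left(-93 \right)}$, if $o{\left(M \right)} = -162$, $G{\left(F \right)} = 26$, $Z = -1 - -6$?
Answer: $-136$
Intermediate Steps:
$Z = 5$ ($Z = -1 + 6 = 5$)
$g{\left(J \right)} = -13 + J^{2} - 4 J$
$G{\left(g{\left(Z \right)} \right)} + o{\left(-93 \right)} = 26 - 162 = -136$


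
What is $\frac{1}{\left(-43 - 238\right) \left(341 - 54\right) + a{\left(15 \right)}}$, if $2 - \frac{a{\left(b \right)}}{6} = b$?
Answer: $- \frac{1}{80725} \approx -1.2388 \cdot 10^{-5}$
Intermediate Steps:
$a{\left(b \right)} = 12 - 6 b$
$\frac{1}{\left(-43 - 238\right) \left(341 - 54\right) + a{\left(15 \right)}} = \frac{1}{\left(-43 - 238\right) \left(341 - 54\right) + \left(12 - 90\right)} = \frac{1}{\left(-281\right) 287 + \left(12 - 90\right)} = \frac{1}{-80647 - 78} = \frac{1}{-80725} = - \frac{1}{80725}$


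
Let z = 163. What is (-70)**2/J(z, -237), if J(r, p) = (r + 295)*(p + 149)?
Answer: -1225/10076 ≈ -0.12158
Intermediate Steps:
J(r, p) = (149 + p)*(295 + r) (J(r, p) = (295 + r)*(149 + p) = (149 + p)*(295 + r))
(-70)**2/J(z, -237) = (-70)**2/(43955 + 149*163 + 295*(-237) - 237*163) = 4900/(43955 + 24287 - 69915 - 38631) = 4900/(-40304) = 4900*(-1/40304) = -1225/10076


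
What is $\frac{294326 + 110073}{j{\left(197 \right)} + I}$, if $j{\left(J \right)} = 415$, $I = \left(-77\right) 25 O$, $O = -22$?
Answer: $\frac{404399}{42765} \approx 9.4563$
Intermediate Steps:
$I = 42350$ ($I = \left(-77\right) 25 \left(-22\right) = \left(-1925\right) \left(-22\right) = 42350$)
$\frac{294326 + 110073}{j{\left(197 \right)} + I} = \frac{294326 + 110073}{415 + 42350} = \frac{404399}{42765}$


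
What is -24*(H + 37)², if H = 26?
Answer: -95256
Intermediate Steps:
-24*(H + 37)² = -24*(26 + 37)² = -24*63² = -24*3969 = -95256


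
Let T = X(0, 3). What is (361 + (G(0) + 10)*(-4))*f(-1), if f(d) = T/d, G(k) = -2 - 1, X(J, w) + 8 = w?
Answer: 1665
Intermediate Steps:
X(J, w) = -8 + w
G(k) = -3
T = -5 (T = -8 + 3 = -5)
f(d) = -5/d
(361 + (G(0) + 10)*(-4))*f(-1) = (361 + (-3 + 10)*(-4))*(-5/(-1)) = (361 + 7*(-4))*(-5*(-1)) = (361 - 28)*5 = 333*5 = 1665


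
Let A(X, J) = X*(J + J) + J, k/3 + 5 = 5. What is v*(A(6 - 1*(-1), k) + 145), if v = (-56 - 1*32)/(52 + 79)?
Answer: -12760/131 ≈ -97.405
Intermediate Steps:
k = 0 (k = -15 + 3*5 = -15 + 15 = 0)
v = -88/131 (v = (-56 - 32)/131 = -88*1/131 = -88/131 ≈ -0.67176)
A(X, J) = J + 2*J*X (A(X, J) = X*(2*J) + J = 2*J*X + J = J + 2*J*X)
v*(A(6 - 1*(-1), k) + 145) = -88*(0*(1 + 2*(6 - 1*(-1))) + 145)/131 = -88*(0*(1 + 2*(6 + 1)) + 145)/131 = -88*(0*(1 + 2*7) + 145)/131 = -88*(0*(1 + 14) + 145)/131 = -88*(0*15 + 145)/131 = -88*(0 + 145)/131 = -88/131*145 = -12760/131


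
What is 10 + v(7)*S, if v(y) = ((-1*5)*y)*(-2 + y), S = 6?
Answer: -1040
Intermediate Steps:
v(y) = -5*y*(-2 + y) (v(y) = (-5*y)*(-2 + y) = -5*y*(-2 + y))
10 + v(7)*S = 10 + (5*7*(2 - 1*7))*6 = 10 + (5*7*(2 - 7))*6 = 10 + (5*7*(-5))*6 = 10 - 175*6 = 10 - 1050 = -1040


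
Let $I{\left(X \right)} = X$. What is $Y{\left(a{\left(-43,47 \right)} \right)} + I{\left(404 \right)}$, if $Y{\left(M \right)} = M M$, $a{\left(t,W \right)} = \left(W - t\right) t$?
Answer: $14977304$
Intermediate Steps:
$a{\left(t,W \right)} = t \left(W - t\right)$
$Y{\left(M \right)} = M^{2}$
$Y{\left(a{\left(-43,47 \right)} \right)} + I{\left(404 \right)} = \left(- 43 \left(47 - -43\right)\right)^{2} + 404 = \left(- 43 \left(47 + 43\right)\right)^{2} + 404 = \left(\left(-43\right) 90\right)^{2} + 404 = \left(-3870\right)^{2} + 404 = 14976900 + 404 = 14977304$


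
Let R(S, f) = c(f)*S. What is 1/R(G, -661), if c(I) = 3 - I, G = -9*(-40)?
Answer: 1/239040 ≈ 4.1834e-6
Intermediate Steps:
G = 360
R(S, f) = S*(3 - f) (R(S, f) = (3 - f)*S = S*(3 - f))
1/R(G, -661) = 1/(360*(3 - 1*(-661))) = 1/(360*(3 + 661)) = 1/(360*664) = 1/239040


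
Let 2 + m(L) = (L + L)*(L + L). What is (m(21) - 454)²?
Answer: 1710864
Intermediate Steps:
m(L) = -2 + 4*L² (m(L) = -2 + (L + L)*(L + L) = -2 + (2*L)*(2*L) = -2 + 4*L²)
(m(21) - 454)² = ((-2 + 4*21²) - 454)² = ((-2 + 4*441) - 454)² = ((-2 + 1764) - 454)² = (1762 - 454)² = 1308² = 1710864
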